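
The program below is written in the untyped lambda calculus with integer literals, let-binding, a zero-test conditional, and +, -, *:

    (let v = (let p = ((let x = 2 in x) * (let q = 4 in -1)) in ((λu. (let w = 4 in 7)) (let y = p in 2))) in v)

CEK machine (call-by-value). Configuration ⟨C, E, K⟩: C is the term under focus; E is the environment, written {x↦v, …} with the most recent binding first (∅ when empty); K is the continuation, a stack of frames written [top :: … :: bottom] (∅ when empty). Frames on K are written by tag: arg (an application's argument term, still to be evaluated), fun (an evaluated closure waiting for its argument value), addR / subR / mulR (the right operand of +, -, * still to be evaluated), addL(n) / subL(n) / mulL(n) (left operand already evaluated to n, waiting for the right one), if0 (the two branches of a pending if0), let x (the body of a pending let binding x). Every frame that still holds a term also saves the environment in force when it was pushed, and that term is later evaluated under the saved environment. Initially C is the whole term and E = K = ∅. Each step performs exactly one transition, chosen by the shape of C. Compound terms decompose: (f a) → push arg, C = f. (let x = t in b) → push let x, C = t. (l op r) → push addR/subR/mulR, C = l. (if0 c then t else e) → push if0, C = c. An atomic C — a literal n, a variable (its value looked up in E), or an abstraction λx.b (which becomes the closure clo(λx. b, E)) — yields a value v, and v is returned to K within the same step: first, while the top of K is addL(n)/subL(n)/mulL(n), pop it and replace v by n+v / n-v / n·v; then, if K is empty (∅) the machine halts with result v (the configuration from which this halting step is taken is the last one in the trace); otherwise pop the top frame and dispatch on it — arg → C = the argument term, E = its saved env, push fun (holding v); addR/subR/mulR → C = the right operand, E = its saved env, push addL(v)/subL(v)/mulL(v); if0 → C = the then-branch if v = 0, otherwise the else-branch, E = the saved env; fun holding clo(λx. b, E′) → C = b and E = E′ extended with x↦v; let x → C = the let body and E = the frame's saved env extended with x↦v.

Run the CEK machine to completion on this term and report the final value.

Answer: 7

Machine steps:
step 0: <C=(let v = (let p = ((let x = 2 in x) * (let q = 4 in -1)) in ((λu. (let w = 4 in 7)) (let y = p in 2))) in v), E=∅, K=∅>
step 1: <C=(let p = ((let x = 2 in x) * (let q = 4 in -1)) in ((λu. (let w = 4 in 7)) (let y = p in 2))), E=∅, K=[let v]>
step 2: <C=((let x = 2 in x) * (let q = 4 in -1)), E=∅, K=[let p :: let v]>
step 3: <C=(let x = 2 in x), E=∅, K=[mulR :: let p :: let v]>
step 4: <C=2, E=∅, K=[let x :: mulR :: let p :: let v]>
step 5: <C=x, E={x↦2}, K=[mulR :: let p :: let v]>
step 6: <C=(let q = 4 in -1), E=∅, K=[mulL(2) :: let p :: let v]>
step 7: <C=4, E=∅, K=[let q :: mulL(2) :: let p :: let v]>
step 8: <C=-1, E={q↦4}, K=[mulL(2) :: let p :: let v]>
step 9: <C=((λu. (let w = 4 in 7)) (let y = p in 2)), E={p↦-2}, K=[let v]>
step 10: <C=(λu. (let w = 4 in 7)), E={p↦-2}, K=[arg :: let v]>
step 11: <C=(let y = p in 2), E={p↦-2}, K=[fun :: let v]>
step 12: <C=p, E={p↦-2}, K=[let y :: fun :: let v]>
step 13: <C=2, E={y↦-2, p↦-2}, K=[fun :: let v]>
step 14: <C=(let w = 4 in 7), E={u↦2, p↦-2}, K=[let v]>
step 15: <C=4, E={u↦2, p↦-2}, K=[let w :: let v]>
step 16: <C=7, E={w↦4, u↦2, p↦-2}, K=[let v]>
step 17: <C=v, E={v↦7}, K=∅>
→ final value 7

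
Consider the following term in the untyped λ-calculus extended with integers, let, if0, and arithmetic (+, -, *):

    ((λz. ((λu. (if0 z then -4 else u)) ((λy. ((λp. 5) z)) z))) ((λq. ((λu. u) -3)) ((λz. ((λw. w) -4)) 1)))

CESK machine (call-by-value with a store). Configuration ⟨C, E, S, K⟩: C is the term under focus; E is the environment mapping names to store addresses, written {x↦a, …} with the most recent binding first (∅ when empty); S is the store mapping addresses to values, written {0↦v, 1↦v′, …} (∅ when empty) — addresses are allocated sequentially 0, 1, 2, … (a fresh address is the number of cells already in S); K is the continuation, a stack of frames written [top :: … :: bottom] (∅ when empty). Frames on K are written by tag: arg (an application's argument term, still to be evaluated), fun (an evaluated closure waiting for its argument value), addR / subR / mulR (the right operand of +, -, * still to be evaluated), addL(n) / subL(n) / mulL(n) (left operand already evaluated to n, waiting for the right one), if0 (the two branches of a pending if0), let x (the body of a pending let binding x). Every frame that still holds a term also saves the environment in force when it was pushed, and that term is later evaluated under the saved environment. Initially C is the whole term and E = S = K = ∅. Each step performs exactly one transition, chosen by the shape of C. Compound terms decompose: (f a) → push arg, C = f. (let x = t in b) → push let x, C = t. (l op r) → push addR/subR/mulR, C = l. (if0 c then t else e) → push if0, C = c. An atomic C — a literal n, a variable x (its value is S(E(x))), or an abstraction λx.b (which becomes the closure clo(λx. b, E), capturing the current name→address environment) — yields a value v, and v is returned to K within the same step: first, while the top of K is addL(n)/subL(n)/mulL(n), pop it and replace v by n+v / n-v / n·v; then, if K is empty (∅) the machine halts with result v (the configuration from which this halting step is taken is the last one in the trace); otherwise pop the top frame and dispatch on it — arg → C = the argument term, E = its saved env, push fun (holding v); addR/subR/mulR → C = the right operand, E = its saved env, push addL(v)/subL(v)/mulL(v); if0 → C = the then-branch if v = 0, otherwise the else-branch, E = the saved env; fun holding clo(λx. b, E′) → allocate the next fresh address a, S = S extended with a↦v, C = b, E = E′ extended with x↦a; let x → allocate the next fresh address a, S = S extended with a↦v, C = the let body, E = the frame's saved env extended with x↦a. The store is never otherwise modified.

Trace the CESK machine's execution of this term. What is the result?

[0] <C=((λz. ((λu. (if0 z then -4 else u)) ((λy. ((λp. 5) z)) z))) ((λq. ((λu. u) -3)) ((λz. ((λw. w) -4)) 1))), E=∅, S=∅, K=∅>
[1] <C=(λz. ((λu. (if0 z then -4 else u)) ((λy. ((λp. 5) z)) z))), E=∅, S=∅, K=[arg]>
[2] <C=((λq. ((λu. u) -3)) ((λz. ((λw. w) -4)) 1)), E=∅, S=∅, K=[fun]>
[3] <C=(λq. ((λu. u) -3)), E=∅, S=∅, K=[arg :: fun]>
[4] <C=((λz. ((λw. w) -4)) 1), E=∅, S=∅, K=[fun :: fun]>
[5] <C=(λz. ((λw. w) -4)), E=∅, S=∅, K=[arg :: fun :: fun]>
[6] <C=1, E=∅, S=∅, K=[fun :: fun :: fun]>
[7] <C=((λw. w) -4), E={z↦0}, S={0↦1}, K=[fun :: fun]>
[8] <C=(λw. w), E={z↦0}, S={0↦1}, K=[arg :: fun :: fun]>
[9] <C=-4, E={z↦0}, S={0↦1}, K=[fun :: fun :: fun]>
[10] <C=w, E={w↦1, z↦0}, S={0↦1, 1↦-4}, K=[fun :: fun]>
[11] <C=((λu. u) -3), E={q↦2}, S={0↦1, 1↦-4, 2↦-4}, K=[fun]>
[12] <C=(λu. u), E={q↦2}, S={0↦1, 1↦-4, 2↦-4}, K=[arg :: fun]>
[13] <C=-3, E={q↦2}, S={0↦1, 1↦-4, 2↦-4}, K=[fun :: fun]>
[14] <C=u, E={u↦3, q↦2}, S={0↦1, 1↦-4, 2↦-4, 3↦-3}, K=[fun]>
[15] <C=((λu. (if0 z then -4 else u)) ((λy. ((λp. 5) z)) z)), E={z↦4}, S={0↦1, 1↦-4, 2↦-4, 3↦-3, 4↦-3}, K=∅>
[16] <C=(λu. (if0 z then -4 else u)), E={z↦4}, S={0↦1, 1↦-4, 2↦-4, 3↦-3, 4↦-3}, K=[arg]>
[17] <C=((λy. ((λp. 5) z)) z), E={z↦4}, S={0↦1, 1↦-4, 2↦-4, 3↦-3, 4↦-3}, K=[fun]>
[18] <C=(λy. ((λp. 5) z)), E={z↦4}, S={0↦1, 1↦-4, 2↦-4, 3↦-3, 4↦-3}, K=[arg :: fun]>
[19] <C=z, E={z↦4}, S={0↦1, 1↦-4, 2↦-4, 3↦-3, 4↦-3}, K=[fun :: fun]>
[20] <C=((λp. 5) z), E={y↦5, z↦4}, S={0↦1, 1↦-4, 2↦-4, 3↦-3, 4↦-3, 5↦-3}, K=[fun]>
[21] <C=(λp. 5), E={y↦5, z↦4}, S={0↦1, 1↦-4, 2↦-4, 3↦-3, 4↦-3, 5↦-3}, K=[arg :: fun]>
[22] <C=z, E={y↦5, z↦4}, S={0↦1, 1↦-4, 2↦-4, 3↦-3, 4↦-3, 5↦-3}, K=[fun :: fun]>
[23] <C=5, E={p↦6, y↦5, z↦4}, S={0↦1, 1↦-4, 2↦-4, 3↦-3, 4↦-3, 5↦-3, 6↦-3}, K=[fun]>
[24] <C=(if0 z then -4 else u), E={u↦7, z↦4}, S={0↦1, 1↦-4, 2↦-4, 3↦-3, 4↦-3, 5↦-3, 6↦-3, 7↦5}, K=∅>
[25] <C=z, E={u↦7, z↦4}, S={0↦1, 1↦-4, 2↦-4, 3↦-3, 4↦-3, 5↦-3, 6↦-3, 7↦5}, K=[if0]>
[26] <C=u, E={u↦7, z↦4}, S={0↦1, 1↦-4, 2↦-4, 3↦-3, 4↦-3, 5↦-3, 6↦-3, 7↦5}, K=∅>
→ final value 5

Answer: 5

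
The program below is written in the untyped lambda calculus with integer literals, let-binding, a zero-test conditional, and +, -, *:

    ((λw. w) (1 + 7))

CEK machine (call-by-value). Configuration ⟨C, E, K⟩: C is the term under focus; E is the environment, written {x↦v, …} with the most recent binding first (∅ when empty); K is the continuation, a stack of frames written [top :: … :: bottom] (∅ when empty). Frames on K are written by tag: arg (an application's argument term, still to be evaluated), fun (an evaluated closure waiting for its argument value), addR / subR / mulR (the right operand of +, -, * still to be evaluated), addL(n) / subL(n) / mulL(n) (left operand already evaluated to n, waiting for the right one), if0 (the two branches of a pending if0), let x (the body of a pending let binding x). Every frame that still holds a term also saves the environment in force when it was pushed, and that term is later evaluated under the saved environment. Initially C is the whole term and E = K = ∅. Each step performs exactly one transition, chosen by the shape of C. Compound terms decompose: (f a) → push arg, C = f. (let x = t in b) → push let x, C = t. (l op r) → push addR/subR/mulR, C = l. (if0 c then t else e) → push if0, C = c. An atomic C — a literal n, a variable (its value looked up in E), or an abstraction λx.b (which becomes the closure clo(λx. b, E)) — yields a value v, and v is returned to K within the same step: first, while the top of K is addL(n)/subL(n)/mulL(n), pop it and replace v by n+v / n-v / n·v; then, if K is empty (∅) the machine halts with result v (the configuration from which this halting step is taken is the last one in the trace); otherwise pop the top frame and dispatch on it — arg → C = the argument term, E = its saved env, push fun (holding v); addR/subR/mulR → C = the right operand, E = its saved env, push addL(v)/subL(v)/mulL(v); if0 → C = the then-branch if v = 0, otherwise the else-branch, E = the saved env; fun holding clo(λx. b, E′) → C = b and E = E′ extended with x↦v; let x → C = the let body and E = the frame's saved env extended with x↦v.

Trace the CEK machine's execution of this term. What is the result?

Answer: 8

Execution trace:
0. [C=((λw. w) (1 + 7)) | E=∅ | K=∅]
1. [C=(λw. w) | E=∅ | K=[arg]]
2. [C=(1 + 7) | E=∅ | K=[fun]]
3. [C=1 | E=∅ | K=[addR :: fun]]
4. [C=7 | E=∅ | K=[addL(1) :: fun]]
5. [C=w | E={w↦8} | K=∅]
→ final value 8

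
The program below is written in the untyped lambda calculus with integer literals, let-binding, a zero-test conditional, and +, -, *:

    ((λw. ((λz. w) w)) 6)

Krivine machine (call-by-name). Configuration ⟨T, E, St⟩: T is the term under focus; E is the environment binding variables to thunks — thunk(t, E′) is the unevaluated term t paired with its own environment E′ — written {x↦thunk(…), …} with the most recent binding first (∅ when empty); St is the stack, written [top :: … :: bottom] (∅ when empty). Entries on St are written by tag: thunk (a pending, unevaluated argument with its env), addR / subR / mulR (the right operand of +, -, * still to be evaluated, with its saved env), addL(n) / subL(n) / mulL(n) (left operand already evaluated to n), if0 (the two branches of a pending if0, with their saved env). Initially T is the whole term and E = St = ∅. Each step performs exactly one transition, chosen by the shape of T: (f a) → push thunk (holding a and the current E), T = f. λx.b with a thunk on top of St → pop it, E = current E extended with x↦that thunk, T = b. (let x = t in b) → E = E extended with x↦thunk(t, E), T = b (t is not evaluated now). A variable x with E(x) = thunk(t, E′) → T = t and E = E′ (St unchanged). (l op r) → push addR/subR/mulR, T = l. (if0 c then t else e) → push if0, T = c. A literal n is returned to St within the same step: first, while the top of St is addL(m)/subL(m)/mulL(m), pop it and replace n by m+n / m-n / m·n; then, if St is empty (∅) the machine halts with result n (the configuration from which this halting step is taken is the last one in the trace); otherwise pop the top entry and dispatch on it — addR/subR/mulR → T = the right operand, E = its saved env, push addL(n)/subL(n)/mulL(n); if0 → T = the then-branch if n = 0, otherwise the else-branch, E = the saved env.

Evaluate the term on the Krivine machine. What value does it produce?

t=0: [T=((λw. ((λz. w) w)) 6) | E=∅ | St=∅]
t=1: [T=(λw. ((λz. w) w)) | E=∅ | St=[thunk]]
t=2: [T=((λz. w) w) | E={w↦thunk(6, ∅)} | St=∅]
t=3: [T=(λz. w) | E={w↦thunk(6, ∅)} | St=[thunk]]
t=4: [T=w | E={z↦thunk(w, {w↦thunk(6, ∅)}), w↦thunk(6, ∅)} | St=∅]
t=5: [T=6 | E=∅ | St=∅]
→ final value 6

Answer: 6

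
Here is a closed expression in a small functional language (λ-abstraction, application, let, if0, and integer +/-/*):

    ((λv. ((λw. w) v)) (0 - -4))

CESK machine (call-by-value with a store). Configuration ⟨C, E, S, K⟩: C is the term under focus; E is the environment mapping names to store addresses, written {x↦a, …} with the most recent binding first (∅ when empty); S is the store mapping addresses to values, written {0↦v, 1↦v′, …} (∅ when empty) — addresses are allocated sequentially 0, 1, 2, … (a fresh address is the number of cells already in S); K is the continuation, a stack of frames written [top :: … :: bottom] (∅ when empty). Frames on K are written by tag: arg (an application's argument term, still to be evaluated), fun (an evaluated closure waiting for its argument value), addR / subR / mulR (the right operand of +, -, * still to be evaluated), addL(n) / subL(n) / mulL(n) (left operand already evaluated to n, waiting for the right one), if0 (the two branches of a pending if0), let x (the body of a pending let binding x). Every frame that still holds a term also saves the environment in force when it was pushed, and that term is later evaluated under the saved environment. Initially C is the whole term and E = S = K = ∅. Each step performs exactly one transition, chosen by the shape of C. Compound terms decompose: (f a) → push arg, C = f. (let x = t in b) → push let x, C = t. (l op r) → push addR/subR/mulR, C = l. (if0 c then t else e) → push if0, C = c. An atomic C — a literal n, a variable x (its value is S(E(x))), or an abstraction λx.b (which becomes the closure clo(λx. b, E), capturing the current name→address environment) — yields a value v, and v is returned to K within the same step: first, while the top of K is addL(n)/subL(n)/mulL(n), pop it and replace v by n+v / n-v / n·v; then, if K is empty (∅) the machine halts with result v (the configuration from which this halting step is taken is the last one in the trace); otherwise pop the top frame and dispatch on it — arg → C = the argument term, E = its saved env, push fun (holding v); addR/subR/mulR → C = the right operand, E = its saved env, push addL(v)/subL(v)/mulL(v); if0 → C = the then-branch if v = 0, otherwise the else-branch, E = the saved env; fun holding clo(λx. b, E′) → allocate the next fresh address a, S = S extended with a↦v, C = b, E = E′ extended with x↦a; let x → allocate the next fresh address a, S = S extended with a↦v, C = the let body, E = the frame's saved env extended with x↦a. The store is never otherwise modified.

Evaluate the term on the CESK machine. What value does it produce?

step 0: ⟨C=((λv. ((λw. w) v)) (0 - -4)); E=∅; S=∅; K=∅⟩
step 1: ⟨C=(λv. ((λw. w) v)); E=∅; S=∅; K=[arg]⟩
step 2: ⟨C=(0 - -4); E=∅; S=∅; K=[fun]⟩
step 3: ⟨C=0; E=∅; S=∅; K=[subR :: fun]⟩
step 4: ⟨C=-4; E=∅; S=∅; K=[subL(0) :: fun]⟩
step 5: ⟨C=((λw. w) v); E={v↦0}; S={0↦4}; K=∅⟩
step 6: ⟨C=(λw. w); E={v↦0}; S={0↦4}; K=[arg]⟩
step 7: ⟨C=v; E={v↦0}; S={0↦4}; K=[fun]⟩
step 8: ⟨C=w; E={w↦1, v↦0}; S={0↦4, 1↦4}; K=∅⟩
→ final value 4

Answer: 4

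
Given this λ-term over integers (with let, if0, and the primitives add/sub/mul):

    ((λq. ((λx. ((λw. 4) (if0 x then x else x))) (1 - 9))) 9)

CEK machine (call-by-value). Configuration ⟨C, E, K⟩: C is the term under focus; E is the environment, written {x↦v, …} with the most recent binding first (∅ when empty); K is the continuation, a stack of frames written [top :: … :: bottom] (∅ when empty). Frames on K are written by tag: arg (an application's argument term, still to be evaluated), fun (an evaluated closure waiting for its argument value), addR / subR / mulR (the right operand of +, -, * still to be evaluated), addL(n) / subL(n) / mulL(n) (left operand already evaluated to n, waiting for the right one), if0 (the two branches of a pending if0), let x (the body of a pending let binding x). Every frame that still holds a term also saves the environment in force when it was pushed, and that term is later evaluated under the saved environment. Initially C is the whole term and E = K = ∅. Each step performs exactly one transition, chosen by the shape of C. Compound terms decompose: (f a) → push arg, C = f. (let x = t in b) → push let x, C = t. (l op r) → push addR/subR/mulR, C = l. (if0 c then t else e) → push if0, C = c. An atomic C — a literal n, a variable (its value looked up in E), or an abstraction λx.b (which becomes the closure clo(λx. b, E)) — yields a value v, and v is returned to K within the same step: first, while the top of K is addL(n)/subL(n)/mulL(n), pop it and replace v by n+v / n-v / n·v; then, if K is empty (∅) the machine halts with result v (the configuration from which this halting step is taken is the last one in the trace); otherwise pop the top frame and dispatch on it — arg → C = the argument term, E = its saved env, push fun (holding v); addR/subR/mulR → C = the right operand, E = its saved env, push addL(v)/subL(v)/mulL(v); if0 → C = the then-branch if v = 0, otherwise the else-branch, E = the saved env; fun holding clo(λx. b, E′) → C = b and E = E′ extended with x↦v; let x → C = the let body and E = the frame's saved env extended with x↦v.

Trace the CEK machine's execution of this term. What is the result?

t=0: <C=((λq. ((λx. ((λw. 4) (if0 x then x else x))) (1 - 9))) 9), E=∅, K=∅>
t=1: <C=(λq. ((λx. ((λw. 4) (if0 x then x else x))) (1 - 9))), E=∅, K=[arg]>
t=2: <C=9, E=∅, K=[fun]>
t=3: <C=((λx. ((λw. 4) (if0 x then x else x))) (1 - 9)), E={q↦9}, K=∅>
t=4: <C=(λx. ((λw. 4) (if0 x then x else x))), E={q↦9}, K=[arg]>
t=5: <C=(1 - 9), E={q↦9}, K=[fun]>
t=6: <C=1, E={q↦9}, K=[subR :: fun]>
t=7: <C=9, E={q↦9}, K=[subL(1) :: fun]>
t=8: <C=((λw. 4) (if0 x then x else x)), E={x↦-8, q↦9}, K=∅>
t=9: <C=(λw. 4), E={x↦-8, q↦9}, K=[arg]>
t=10: <C=(if0 x then x else x), E={x↦-8, q↦9}, K=[fun]>
t=11: <C=x, E={x↦-8, q↦9}, K=[if0 :: fun]>
t=12: <C=x, E={x↦-8, q↦9}, K=[fun]>
t=13: <C=4, E={w↦-8, x↦-8, q↦9}, K=∅>
→ final value 4

Answer: 4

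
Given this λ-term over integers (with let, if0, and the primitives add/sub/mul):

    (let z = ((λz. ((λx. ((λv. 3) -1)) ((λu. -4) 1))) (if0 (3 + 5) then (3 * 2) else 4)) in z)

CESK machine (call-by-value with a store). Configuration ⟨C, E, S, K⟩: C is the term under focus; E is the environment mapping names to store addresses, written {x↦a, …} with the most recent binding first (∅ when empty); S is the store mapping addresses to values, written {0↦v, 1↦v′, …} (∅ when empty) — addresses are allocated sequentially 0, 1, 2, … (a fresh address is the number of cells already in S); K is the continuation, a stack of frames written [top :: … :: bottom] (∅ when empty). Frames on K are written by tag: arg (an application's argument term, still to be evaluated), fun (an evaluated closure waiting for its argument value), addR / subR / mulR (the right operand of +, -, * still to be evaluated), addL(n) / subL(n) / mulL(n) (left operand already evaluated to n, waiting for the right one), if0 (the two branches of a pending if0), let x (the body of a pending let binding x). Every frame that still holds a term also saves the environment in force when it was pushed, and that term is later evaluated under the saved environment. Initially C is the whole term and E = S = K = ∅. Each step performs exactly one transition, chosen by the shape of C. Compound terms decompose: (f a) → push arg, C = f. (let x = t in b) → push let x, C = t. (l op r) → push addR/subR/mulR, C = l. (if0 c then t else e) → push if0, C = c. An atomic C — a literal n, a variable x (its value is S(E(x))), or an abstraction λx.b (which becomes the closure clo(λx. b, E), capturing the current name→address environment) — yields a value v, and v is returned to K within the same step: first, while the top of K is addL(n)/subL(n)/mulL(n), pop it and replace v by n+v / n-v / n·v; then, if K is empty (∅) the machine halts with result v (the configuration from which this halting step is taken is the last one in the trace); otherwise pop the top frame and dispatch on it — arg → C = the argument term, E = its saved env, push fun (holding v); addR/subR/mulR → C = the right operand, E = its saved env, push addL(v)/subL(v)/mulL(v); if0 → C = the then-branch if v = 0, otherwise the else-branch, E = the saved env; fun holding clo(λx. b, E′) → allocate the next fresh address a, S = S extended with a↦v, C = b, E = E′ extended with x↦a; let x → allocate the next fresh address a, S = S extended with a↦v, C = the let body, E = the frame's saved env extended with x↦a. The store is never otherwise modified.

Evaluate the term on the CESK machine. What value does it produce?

0. [C=(let z = ((λz. ((λx. ((λv. 3) -1)) ((λu. -4) 1))) (if0 (3 + 5) then (3 * 2) else 4)) in z) | E=∅ | S=∅ | K=∅]
1. [C=((λz. ((λx. ((λv. 3) -1)) ((λu. -4) 1))) (if0 (3 + 5) then (3 * 2) else 4)) | E=∅ | S=∅ | K=[let z]]
2. [C=(λz. ((λx. ((λv. 3) -1)) ((λu. -4) 1))) | E=∅ | S=∅ | K=[arg :: let z]]
3. [C=(if0 (3 + 5) then (3 * 2) else 4) | E=∅ | S=∅ | K=[fun :: let z]]
4. [C=(3 + 5) | E=∅ | S=∅ | K=[if0 :: fun :: let z]]
5. [C=3 | E=∅ | S=∅ | K=[addR :: if0 :: fun :: let z]]
6. [C=5 | E=∅ | S=∅ | K=[addL(3) :: if0 :: fun :: let z]]
7. [C=4 | E=∅ | S=∅ | K=[fun :: let z]]
8. [C=((λx. ((λv. 3) -1)) ((λu. -4) 1)) | E={z↦0} | S={0↦4} | K=[let z]]
9. [C=(λx. ((λv. 3) -1)) | E={z↦0} | S={0↦4} | K=[arg :: let z]]
10. [C=((λu. -4) 1) | E={z↦0} | S={0↦4} | K=[fun :: let z]]
11. [C=(λu. -4) | E={z↦0} | S={0↦4} | K=[arg :: fun :: let z]]
12. [C=1 | E={z↦0} | S={0↦4} | K=[fun :: fun :: let z]]
13. [C=-4 | E={u↦1, z↦0} | S={0↦4, 1↦1} | K=[fun :: let z]]
14. [C=((λv. 3) -1) | E={x↦2, z↦0} | S={0↦4, 1↦1, 2↦-4} | K=[let z]]
15. [C=(λv. 3) | E={x↦2, z↦0} | S={0↦4, 1↦1, 2↦-4} | K=[arg :: let z]]
16. [C=-1 | E={x↦2, z↦0} | S={0↦4, 1↦1, 2↦-4} | K=[fun :: let z]]
17. [C=3 | E={v↦3, x↦2, z↦0} | S={0↦4, 1↦1, 2↦-4, 3↦-1} | K=[let z]]
18. [C=z | E={z↦4} | S={0↦4, 1↦1, 2↦-4, 3↦-1, 4↦3} | K=∅]
→ final value 3

Answer: 3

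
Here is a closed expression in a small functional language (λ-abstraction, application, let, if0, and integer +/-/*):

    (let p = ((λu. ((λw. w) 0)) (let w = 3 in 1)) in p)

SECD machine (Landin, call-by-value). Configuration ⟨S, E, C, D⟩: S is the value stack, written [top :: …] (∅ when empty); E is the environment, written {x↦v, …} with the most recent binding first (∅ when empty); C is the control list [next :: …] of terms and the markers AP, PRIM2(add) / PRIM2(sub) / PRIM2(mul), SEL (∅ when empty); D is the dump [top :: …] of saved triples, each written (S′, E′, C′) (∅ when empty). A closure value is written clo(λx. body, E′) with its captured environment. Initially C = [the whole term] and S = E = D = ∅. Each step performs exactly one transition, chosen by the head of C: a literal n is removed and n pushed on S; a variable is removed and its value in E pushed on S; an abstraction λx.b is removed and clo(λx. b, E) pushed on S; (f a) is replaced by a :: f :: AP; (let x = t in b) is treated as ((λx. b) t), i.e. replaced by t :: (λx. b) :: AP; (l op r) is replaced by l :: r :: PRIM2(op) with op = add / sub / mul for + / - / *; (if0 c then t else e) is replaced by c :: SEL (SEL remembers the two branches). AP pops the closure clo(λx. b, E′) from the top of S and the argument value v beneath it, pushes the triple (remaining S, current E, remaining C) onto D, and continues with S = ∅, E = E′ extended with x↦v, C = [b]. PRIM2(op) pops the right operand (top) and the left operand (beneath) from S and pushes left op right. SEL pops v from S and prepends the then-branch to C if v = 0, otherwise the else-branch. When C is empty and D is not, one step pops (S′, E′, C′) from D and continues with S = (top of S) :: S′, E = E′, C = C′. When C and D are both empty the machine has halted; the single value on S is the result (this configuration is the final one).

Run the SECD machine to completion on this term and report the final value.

t=0: <S=∅, E=∅, C=[(let p = ((λu. ((λw. w) 0)) (let w = 3 in 1)) in p)], D=∅>
t=1: <S=∅, E=∅, C=[((λu. ((λw. w) 0)) (let w = 3 in 1)) :: (λp. p) :: AP], D=∅>
t=2: <S=∅, E=∅, C=[(let w = 3 in 1) :: (λu. ((λw. w) 0)) :: AP :: (λp. p) :: AP], D=∅>
t=3: <S=∅, E=∅, C=[3 :: (λw. 1) :: AP :: (λu. ((λw. w) 0)) :: AP :: (λp. p) :: AP], D=∅>
t=4: <S=[3], E=∅, C=[(λw. 1) :: AP :: (λu. ((λw. w) 0)) :: AP :: (λp. p) :: AP], D=∅>
t=5: <S=[clo(λw. 1, ∅) :: 3], E=∅, C=[AP :: (λu. ((λw. w) 0)) :: AP :: (λp. p) :: AP], D=∅>
t=6: <S=∅, E={w↦3}, C=[1], D=[(∅, ∅, [(λu. ((λw. w) 0)) :: AP :: (λp. p) :: AP])]>
t=7: <S=[1], E={w↦3}, C=∅, D=[(∅, ∅, [(λu. ((λw. w) 0)) :: AP :: (λp. p) :: AP])]>
t=8: <S=[1], E=∅, C=[(λu. ((λw. w) 0)) :: AP :: (λp. p) :: AP], D=∅>
t=9: <S=[clo(λu. ((λw. w) 0), ∅) :: 1], E=∅, C=[AP :: (λp. p) :: AP], D=∅>
t=10: <S=∅, E={u↦1}, C=[((λw. w) 0)], D=[(∅, ∅, [(λp. p) :: AP])]>
t=11: <S=∅, E={u↦1}, C=[0 :: (λw. w) :: AP], D=[(∅, ∅, [(λp. p) :: AP])]>
t=12: <S=[0], E={u↦1}, C=[(λw. w) :: AP], D=[(∅, ∅, [(λp. p) :: AP])]>
t=13: <S=[clo(λw. w, {u↦1}) :: 0], E={u↦1}, C=[AP], D=[(∅, ∅, [(λp. p) :: AP])]>
t=14: <S=∅, E={w↦0, u↦1}, C=[w], D=[(∅, {u↦1}, ∅) :: (∅, ∅, [(λp. p) :: AP])]>
t=15: <S=[0], E={w↦0, u↦1}, C=∅, D=[(∅, {u↦1}, ∅) :: (∅, ∅, [(λp. p) :: AP])]>
t=16: <S=[0], E={u↦1}, C=∅, D=[(∅, ∅, [(λp. p) :: AP])]>
t=17: <S=[0], E=∅, C=[(λp. p) :: AP], D=∅>
t=18: <S=[clo(λp. p, ∅) :: 0], E=∅, C=[AP], D=∅>
t=19: <S=∅, E={p↦0}, C=[p], D=[(∅, ∅, ∅)]>
t=20: <S=[0], E={p↦0}, C=∅, D=[(∅, ∅, ∅)]>
t=21: <S=[0], E=∅, C=∅, D=∅>
→ final value 0

Answer: 0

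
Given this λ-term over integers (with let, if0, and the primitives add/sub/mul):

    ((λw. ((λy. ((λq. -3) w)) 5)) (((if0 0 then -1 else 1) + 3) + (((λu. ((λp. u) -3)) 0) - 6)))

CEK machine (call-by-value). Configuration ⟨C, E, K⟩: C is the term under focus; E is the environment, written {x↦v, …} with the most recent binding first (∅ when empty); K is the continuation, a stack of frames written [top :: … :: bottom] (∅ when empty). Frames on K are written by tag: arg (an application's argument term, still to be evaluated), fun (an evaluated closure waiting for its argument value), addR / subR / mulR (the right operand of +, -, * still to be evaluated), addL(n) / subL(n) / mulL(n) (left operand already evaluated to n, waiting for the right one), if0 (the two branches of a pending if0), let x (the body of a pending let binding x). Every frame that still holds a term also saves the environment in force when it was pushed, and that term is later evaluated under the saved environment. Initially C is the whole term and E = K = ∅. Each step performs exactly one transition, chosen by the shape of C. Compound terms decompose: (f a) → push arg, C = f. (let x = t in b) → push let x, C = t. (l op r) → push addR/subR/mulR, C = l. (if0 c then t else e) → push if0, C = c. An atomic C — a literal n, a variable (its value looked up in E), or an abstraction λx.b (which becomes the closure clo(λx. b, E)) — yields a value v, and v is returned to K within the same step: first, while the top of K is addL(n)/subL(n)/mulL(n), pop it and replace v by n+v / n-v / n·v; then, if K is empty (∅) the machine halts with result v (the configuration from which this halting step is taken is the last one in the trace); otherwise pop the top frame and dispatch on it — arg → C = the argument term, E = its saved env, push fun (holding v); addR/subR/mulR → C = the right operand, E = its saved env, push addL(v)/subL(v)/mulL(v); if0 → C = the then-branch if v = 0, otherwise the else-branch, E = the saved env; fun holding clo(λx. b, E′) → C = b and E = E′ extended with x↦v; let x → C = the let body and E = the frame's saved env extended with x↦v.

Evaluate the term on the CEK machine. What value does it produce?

Answer: -3

Execution trace:
step 0: [C=((λw. ((λy. ((λq. -3) w)) 5)) (((if0 0 then -1 else 1) + 3) + (((λu. ((λp. u) -3)) 0) - 6))) | E=∅ | K=∅]
step 1: [C=(λw. ((λy. ((λq. -3) w)) 5)) | E=∅ | K=[arg]]
step 2: [C=(((if0 0 then -1 else 1) + 3) + (((λu. ((λp. u) -3)) 0) - 6)) | E=∅ | K=[fun]]
step 3: [C=((if0 0 then -1 else 1) + 3) | E=∅ | K=[addR :: fun]]
step 4: [C=(if0 0 then -1 else 1) | E=∅ | K=[addR :: addR :: fun]]
step 5: [C=0 | E=∅ | K=[if0 :: addR :: addR :: fun]]
step 6: [C=-1 | E=∅ | K=[addR :: addR :: fun]]
step 7: [C=3 | E=∅ | K=[addL(-1) :: addR :: fun]]
step 8: [C=(((λu. ((λp. u) -3)) 0) - 6) | E=∅ | K=[addL(2) :: fun]]
step 9: [C=((λu. ((λp. u) -3)) 0) | E=∅ | K=[subR :: addL(2) :: fun]]
step 10: [C=(λu. ((λp. u) -3)) | E=∅ | K=[arg :: subR :: addL(2) :: fun]]
step 11: [C=0 | E=∅ | K=[fun :: subR :: addL(2) :: fun]]
step 12: [C=((λp. u) -3) | E={u↦0} | K=[subR :: addL(2) :: fun]]
step 13: [C=(λp. u) | E={u↦0} | K=[arg :: subR :: addL(2) :: fun]]
step 14: [C=-3 | E={u↦0} | K=[fun :: subR :: addL(2) :: fun]]
step 15: [C=u | E={p↦-3, u↦0} | K=[subR :: addL(2) :: fun]]
step 16: [C=6 | E=∅ | K=[subL(0) :: addL(2) :: fun]]
step 17: [C=((λy. ((λq. -3) w)) 5) | E={w↦-4} | K=∅]
step 18: [C=(λy. ((λq. -3) w)) | E={w↦-4} | K=[arg]]
step 19: [C=5 | E={w↦-4} | K=[fun]]
step 20: [C=((λq. -3) w) | E={y↦5, w↦-4} | K=∅]
step 21: [C=(λq. -3) | E={y↦5, w↦-4} | K=[arg]]
step 22: [C=w | E={y↦5, w↦-4} | K=[fun]]
step 23: [C=-3 | E={q↦-4, y↦5, w↦-4} | K=∅]
→ final value -3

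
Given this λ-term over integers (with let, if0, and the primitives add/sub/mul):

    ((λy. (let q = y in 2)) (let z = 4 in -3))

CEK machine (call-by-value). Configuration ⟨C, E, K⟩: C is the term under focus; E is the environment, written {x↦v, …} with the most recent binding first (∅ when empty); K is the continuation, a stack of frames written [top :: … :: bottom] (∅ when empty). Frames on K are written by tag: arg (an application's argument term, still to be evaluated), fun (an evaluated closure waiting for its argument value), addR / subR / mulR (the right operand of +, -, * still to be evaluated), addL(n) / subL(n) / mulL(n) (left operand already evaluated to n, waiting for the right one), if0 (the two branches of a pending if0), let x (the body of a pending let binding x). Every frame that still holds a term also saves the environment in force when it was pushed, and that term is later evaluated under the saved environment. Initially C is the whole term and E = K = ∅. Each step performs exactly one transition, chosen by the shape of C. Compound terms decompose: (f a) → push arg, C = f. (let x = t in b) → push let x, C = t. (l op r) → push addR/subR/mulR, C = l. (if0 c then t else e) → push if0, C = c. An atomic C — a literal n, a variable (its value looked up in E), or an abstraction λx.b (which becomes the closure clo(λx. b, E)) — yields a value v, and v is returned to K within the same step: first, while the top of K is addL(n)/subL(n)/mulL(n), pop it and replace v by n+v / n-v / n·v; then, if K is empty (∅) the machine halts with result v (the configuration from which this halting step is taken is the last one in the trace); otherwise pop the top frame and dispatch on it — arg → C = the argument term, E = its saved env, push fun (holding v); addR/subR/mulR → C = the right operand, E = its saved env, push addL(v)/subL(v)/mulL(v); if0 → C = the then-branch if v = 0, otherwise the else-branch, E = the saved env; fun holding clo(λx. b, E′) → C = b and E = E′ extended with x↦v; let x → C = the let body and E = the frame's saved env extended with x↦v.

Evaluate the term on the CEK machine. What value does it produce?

[0] ⟨C=((λy. (let q = y in 2)) (let z = 4 in -3)); E=∅; K=∅⟩
[1] ⟨C=(λy. (let q = y in 2)); E=∅; K=[arg]⟩
[2] ⟨C=(let z = 4 in -3); E=∅; K=[fun]⟩
[3] ⟨C=4; E=∅; K=[let z :: fun]⟩
[4] ⟨C=-3; E={z↦4}; K=[fun]⟩
[5] ⟨C=(let q = y in 2); E={y↦-3}; K=∅⟩
[6] ⟨C=y; E={y↦-3}; K=[let q]⟩
[7] ⟨C=2; E={q↦-3, y↦-3}; K=∅⟩
→ final value 2

Answer: 2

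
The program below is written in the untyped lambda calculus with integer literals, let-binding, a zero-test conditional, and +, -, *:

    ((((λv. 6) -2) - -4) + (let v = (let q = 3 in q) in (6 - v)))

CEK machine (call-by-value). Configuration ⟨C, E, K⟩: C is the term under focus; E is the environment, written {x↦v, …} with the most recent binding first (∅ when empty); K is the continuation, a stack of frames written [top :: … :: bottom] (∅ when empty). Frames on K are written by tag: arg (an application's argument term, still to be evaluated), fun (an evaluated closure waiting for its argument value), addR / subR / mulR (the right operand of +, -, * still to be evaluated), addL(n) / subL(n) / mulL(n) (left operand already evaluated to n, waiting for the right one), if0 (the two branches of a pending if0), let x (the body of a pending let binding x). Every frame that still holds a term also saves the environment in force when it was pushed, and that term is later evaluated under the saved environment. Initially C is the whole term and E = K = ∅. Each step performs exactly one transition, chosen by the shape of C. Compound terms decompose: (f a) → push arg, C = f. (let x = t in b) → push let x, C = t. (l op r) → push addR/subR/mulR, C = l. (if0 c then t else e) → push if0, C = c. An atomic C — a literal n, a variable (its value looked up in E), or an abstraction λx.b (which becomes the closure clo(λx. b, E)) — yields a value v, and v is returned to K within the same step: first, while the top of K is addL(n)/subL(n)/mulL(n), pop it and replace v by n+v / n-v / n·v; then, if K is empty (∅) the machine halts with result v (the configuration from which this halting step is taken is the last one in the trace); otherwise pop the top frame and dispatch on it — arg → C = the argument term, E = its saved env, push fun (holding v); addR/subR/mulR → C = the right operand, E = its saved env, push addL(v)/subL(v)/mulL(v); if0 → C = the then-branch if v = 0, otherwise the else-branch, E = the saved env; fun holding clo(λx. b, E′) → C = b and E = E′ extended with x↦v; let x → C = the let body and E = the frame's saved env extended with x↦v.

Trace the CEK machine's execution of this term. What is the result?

Answer: 13

Machine steps:
0. <C=((((λv. 6) -2) - -4) + (let v = (let q = 3 in q) in (6 - v))), E=∅, K=∅>
1. <C=(((λv. 6) -2) - -4), E=∅, K=[addR]>
2. <C=((λv. 6) -2), E=∅, K=[subR :: addR]>
3. <C=(λv. 6), E=∅, K=[arg :: subR :: addR]>
4. <C=-2, E=∅, K=[fun :: subR :: addR]>
5. <C=6, E={v↦-2}, K=[subR :: addR]>
6. <C=-4, E=∅, K=[subL(6) :: addR]>
7. <C=(let v = (let q = 3 in q) in (6 - v)), E=∅, K=[addL(10)]>
8. <C=(let q = 3 in q), E=∅, K=[let v :: addL(10)]>
9. <C=3, E=∅, K=[let q :: let v :: addL(10)]>
10. <C=q, E={q↦3}, K=[let v :: addL(10)]>
11. <C=(6 - v), E={v↦3}, K=[addL(10)]>
12. <C=6, E={v↦3}, K=[subR :: addL(10)]>
13. <C=v, E={v↦3}, K=[subL(6) :: addL(10)]>
→ final value 13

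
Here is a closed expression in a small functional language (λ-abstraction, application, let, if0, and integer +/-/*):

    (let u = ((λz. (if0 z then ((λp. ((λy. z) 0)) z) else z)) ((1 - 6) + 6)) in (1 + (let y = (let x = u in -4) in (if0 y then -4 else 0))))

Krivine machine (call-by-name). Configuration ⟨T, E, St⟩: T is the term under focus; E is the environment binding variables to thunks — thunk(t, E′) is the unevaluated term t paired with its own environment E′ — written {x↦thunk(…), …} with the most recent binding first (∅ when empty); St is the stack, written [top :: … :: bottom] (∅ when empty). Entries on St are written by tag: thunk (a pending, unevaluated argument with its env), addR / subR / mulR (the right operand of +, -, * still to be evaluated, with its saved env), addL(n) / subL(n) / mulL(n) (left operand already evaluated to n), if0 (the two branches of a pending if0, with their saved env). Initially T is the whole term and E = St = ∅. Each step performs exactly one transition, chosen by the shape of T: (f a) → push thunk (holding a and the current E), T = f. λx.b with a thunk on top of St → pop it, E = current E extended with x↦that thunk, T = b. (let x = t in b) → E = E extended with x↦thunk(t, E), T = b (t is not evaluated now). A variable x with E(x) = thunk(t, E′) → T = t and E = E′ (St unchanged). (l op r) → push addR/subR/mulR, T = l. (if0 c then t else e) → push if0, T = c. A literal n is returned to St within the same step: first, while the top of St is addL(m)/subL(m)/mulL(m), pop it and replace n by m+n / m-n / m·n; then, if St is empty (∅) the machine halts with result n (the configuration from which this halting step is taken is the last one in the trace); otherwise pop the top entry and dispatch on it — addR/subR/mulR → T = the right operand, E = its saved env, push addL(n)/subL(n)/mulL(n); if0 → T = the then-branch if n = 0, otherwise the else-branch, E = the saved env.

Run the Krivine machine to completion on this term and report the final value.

Answer: 1

Execution trace:
t=0: ⟨T=(let u = ((λz. (if0 z then ((λp. ((λy. z) 0)) z) else z)) ((1 - 6) + 6)) in (1 + (let y = (let x = u in -4) in (if0 y then -4 else 0)))); E=∅; St=∅⟩
t=1: ⟨T=(1 + (let y = (let x = u in -4) in (if0 y then -4 else 0))); E={u↦thunk(((λz. (if0 z then ((λp. ((λy. z) 0)) z) else z)) ((1 - 6) + 6)), ∅)}; St=∅⟩
t=2: ⟨T=1; E={u↦thunk(((λz. (if0 z then ((λp. ((λy. z) 0)) z) else z)) ((1 - 6) + 6)), ∅)}; St=[addR]⟩
t=3: ⟨T=(let y = (let x = u in -4) in (if0 y then -4 else 0)); E={u↦thunk(((λz. (if0 z then ((λp. ((λy. z) 0)) z) else z)) ((1 - 6) + 6)), ∅)}; St=[addL(1)]⟩
t=4: ⟨T=(if0 y then -4 else 0); E={y↦thunk((let x = u in -4), {u↦thunk(((λz. (if0 z then ((λp. ((λy. z) 0)) z) else z)) ((1 - 6) + 6)), ∅)}), u↦thunk(((λz. (if0 z then ((λp. ((λy. z) 0)) z) else z)) ((1 - 6) + 6)), ∅)}; St=[addL(1)]⟩
t=5: ⟨T=y; E={y↦thunk((let x = u in -4), {u↦thunk(((λz. (if0 z then ((λp. ((λy. z) 0)) z) else z)) ((1 - 6) + 6)), ∅)}), u↦thunk(((λz. (if0 z then ((λp. ((λy. z) 0)) z) else z)) ((1 - 6) + 6)), ∅)}; St=[if0 :: addL(1)]⟩
t=6: ⟨T=(let x = u in -4); E={u↦thunk(((λz. (if0 z then ((λp. ((λy. z) 0)) z) else z)) ((1 - 6) + 6)), ∅)}; St=[if0 :: addL(1)]⟩
t=7: ⟨T=-4; E={x↦thunk(u, {u↦thunk(((λz. (if0 z then ((λp. ((λy. z) 0)) z) else z)) ((1 - 6) + 6)), ∅)}), u↦thunk(((λz. (if0 z then ((λp. ((λy. z) 0)) z) else z)) ((1 - 6) + 6)), ∅)}; St=[if0 :: addL(1)]⟩
t=8: ⟨T=0; E={y↦thunk((let x = u in -4), {u↦thunk(((λz. (if0 z then ((λp. ((λy. z) 0)) z) else z)) ((1 - 6) + 6)), ∅)}), u↦thunk(((λz. (if0 z then ((λp. ((λy. z) 0)) z) else z)) ((1 - 6) + 6)), ∅)}; St=[addL(1)]⟩
→ final value 1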